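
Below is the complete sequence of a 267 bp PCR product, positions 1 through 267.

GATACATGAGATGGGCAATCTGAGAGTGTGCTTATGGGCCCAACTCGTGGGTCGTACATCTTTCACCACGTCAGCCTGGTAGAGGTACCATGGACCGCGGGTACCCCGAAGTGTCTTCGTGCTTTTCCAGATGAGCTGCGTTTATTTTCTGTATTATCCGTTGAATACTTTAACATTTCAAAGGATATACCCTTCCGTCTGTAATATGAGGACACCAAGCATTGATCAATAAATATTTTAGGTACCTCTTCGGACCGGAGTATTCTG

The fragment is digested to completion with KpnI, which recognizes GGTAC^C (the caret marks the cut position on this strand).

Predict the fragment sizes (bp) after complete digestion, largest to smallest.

KpnI sites (GGTACC) start at positions 84, 100, 241.
KpnI cuts after base 5 of each site (before the last base), so after positions 88, 104, 245.
Linear molecule, 3 cuts → 4 fragments:
  1–88 → 88 bp
  89–104 → 16 bp
  105–245 → 141 bp
  246–267 → 22 bp
Sorted largest to smallest: 141, 88, 22, 16 bp.

141, 88, 22, 16 bp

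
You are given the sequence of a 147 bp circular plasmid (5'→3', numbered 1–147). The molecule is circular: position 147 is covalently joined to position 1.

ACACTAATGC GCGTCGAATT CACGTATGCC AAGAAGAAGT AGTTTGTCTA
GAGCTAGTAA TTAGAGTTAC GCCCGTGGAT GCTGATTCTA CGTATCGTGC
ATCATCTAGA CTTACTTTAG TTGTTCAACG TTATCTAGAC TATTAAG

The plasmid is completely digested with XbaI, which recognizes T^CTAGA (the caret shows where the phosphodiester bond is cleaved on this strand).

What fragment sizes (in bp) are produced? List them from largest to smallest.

XbaI sites (TCTAGA) start at positions 47, 105, 134.
XbaI cuts after the first base of each site, so after positions 47, 105, 134.
Circular molecule, 3 cuts → 3 fragments:
  48–105 → 58 bp
  106–134 → 29 bp
  135–147 then 1–47 → 13 + 47 = 60 bp
Sorted largest to smallest: 60, 58, 29 bp.

60, 58, 29 bp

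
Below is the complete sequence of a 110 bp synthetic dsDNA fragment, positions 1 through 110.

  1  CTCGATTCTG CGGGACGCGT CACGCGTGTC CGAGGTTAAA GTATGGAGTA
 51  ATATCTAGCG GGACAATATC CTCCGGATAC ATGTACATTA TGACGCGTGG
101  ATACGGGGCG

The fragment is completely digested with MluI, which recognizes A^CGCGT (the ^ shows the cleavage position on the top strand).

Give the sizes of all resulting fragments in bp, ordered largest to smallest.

71, 17, 15, 7 bp

MluI sites (ACGCGT) start at positions 15, 22, 93.
MluI cuts after the first base of each site, so after positions 15, 22, 93.
Linear molecule, 3 cuts → 4 fragments:
  1–15 → 15 bp
  16–22 → 7 bp
  23–93 → 71 bp
  94–110 → 17 bp
Sorted largest to smallest: 71, 17, 15, 7 bp.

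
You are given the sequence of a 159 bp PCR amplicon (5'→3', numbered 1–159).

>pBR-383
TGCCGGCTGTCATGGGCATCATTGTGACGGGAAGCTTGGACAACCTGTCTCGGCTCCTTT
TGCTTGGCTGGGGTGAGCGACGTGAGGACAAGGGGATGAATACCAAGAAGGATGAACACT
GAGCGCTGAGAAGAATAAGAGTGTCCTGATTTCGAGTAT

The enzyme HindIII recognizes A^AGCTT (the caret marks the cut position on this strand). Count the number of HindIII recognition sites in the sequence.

1

AAGCTT occurs starting at position 32.
HindIII cuts at 1 site.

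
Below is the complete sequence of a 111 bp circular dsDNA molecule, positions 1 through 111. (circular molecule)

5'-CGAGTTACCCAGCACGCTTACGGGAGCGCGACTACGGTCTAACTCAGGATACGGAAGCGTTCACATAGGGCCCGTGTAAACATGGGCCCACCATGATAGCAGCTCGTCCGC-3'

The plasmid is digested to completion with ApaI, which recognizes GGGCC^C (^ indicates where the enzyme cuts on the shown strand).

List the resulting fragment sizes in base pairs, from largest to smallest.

95, 16 bp

ApaI sites (GGGCCC) start at positions 68, 84.
ApaI cuts after base 5 of each site (before the last base), so after positions 72, 88.
Circular molecule, 2 cuts → 2 fragments:
  73–88 → 16 bp
  89–111 then 1–72 → 23 + 72 = 95 bp
Sorted largest to smallest: 95, 16 bp.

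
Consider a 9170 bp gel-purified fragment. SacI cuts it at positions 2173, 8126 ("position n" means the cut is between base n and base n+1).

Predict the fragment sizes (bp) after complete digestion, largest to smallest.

5953, 2173, 1044 bp

Linear molecule, 2 cuts → 3 fragments:
  2173 − 0 = 2173 bp
  8126 − 2173 = 5953 bp
  9170 − 8126 = 1044 bp
Sorted largest to smallest: 5953, 2173, 1044 bp.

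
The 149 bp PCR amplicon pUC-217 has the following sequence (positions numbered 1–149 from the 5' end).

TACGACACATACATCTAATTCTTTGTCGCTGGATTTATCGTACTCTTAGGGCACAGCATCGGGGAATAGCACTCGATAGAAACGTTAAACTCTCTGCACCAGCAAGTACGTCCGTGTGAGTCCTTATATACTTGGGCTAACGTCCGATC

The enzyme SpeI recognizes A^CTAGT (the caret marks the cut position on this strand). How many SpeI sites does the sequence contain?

No occurrence of ACTAGT is present in the sequence.
SpeI does not cut: 0 sites.

0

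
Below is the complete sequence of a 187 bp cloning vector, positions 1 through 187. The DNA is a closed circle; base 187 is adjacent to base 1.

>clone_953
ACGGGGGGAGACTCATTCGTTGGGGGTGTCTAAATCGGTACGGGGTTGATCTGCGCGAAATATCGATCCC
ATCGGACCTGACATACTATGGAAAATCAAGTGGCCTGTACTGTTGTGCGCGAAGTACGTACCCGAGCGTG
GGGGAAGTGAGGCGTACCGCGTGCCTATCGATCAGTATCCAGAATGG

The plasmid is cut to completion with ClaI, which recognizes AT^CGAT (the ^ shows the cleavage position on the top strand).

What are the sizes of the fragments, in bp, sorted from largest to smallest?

105, 82 bp

ClaI sites (ATCGAT) start at positions 62, 167.
ClaI cuts after base 2 of each site, so after positions 63, 168.
Circular molecule, 2 cuts → 2 fragments:
  64–168 → 105 bp
  169–187 then 1–63 → 19 + 63 = 82 bp
Sorted largest to smallest: 105, 82 bp.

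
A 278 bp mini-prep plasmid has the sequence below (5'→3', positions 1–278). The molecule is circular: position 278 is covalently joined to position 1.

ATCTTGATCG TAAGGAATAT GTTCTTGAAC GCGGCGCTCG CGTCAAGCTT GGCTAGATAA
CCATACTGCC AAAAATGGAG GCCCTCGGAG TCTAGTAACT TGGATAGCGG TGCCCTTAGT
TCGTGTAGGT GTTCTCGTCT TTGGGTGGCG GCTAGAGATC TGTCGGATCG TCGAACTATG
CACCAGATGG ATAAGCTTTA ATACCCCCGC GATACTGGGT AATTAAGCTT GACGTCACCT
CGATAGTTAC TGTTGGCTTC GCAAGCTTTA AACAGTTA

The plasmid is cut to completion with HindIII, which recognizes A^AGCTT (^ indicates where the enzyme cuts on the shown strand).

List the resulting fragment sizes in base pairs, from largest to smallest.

148, 60, 38, 32 bp

HindIII sites (AAGCTT) start at positions 45, 193, 225, 263.
HindIII cuts after the first base of each site, so after positions 45, 193, 225, 263.
Circular molecule, 4 cuts → 4 fragments:
  46–193 → 148 bp
  194–225 → 32 bp
  226–263 → 38 bp
  264–278 then 1–45 → 15 + 45 = 60 bp
Sorted largest to smallest: 148, 60, 38, 32 bp.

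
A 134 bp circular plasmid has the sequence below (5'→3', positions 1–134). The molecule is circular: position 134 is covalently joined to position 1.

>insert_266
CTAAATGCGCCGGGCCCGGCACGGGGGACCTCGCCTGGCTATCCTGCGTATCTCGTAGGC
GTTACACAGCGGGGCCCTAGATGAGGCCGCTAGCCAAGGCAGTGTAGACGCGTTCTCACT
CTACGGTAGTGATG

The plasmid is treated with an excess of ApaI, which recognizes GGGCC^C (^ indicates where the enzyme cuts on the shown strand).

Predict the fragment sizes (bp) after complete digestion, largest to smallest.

ApaI sites (GGGCCC) start at positions 12, 72.
ApaI cuts after base 5 of each site (before the last base), so after positions 16, 76.
Circular molecule, 2 cuts → 2 fragments:
  17–76 → 60 bp
  77–134 then 1–16 → 58 + 16 = 74 bp
Sorted largest to smallest: 74, 60 bp.

74, 60 bp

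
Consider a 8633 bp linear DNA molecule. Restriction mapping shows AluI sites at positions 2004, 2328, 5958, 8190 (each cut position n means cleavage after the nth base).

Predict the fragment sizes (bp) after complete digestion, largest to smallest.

3630, 2232, 2004, 443, 324 bp

Linear molecule, 4 cuts → 5 fragments:
  2004 − 0 = 2004 bp
  2328 − 2004 = 324 bp
  5958 − 2328 = 3630 bp
  8190 − 5958 = 2232 bp
  8633 − 8190 = 443 bp
Sorted largest to smallest: 3630, 2232, 2004, 443, 324 bp.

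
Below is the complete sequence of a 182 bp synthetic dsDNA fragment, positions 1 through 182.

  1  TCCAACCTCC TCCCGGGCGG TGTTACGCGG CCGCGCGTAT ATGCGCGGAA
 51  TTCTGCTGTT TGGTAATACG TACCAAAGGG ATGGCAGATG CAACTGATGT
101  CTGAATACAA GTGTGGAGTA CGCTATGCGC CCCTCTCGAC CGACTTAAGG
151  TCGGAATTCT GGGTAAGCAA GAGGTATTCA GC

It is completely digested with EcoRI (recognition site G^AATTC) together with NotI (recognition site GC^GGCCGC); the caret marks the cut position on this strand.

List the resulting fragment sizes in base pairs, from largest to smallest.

EcoRI sites (GAATTC) start at positions 48, 154.
EcoRI cuts after the first base of each site, so after positions 48, 154.
The NotI site (GCGGCCGC) starts at position 27.
NotI cuts after base 2 of each site, so after position 28.
Combined cut positions: 28, 48, 154.
Linear molecule, 3 cuts → 4 fragments:
  1–28 → 28 bp
  29–48 → 20 bp
  49–154 → 106 bp
  155–182 → 28 bp
Sorted largest to smallest: 106, 28, 28, 20 bp.

106, 28, 28, 20 bp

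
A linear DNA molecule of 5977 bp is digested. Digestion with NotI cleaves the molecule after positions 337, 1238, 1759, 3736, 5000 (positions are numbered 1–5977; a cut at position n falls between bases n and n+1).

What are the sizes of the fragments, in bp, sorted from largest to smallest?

Linear molecule, 5 cuts → 6 fragments:
  337 − 0 = 337 bp
  1238 − 337 = 901 bp
  1759 − 1238 = 521 bp
  3736 − 1759 = 1977 bp
  5000 − 3736 = 1264 bp
  5977 − 5000 = 977 bp
Sorted largest to smallest: 1977, 1264, 977, 901, 521, 337 bp.

1977, 1264, 977, 901, 521, 337 bp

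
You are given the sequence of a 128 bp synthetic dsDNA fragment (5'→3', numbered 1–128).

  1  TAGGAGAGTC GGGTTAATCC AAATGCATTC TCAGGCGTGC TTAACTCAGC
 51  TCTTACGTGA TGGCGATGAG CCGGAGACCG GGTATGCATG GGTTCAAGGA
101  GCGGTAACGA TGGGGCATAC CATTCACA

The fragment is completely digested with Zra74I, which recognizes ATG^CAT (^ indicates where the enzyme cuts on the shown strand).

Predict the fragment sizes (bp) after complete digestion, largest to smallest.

61, 42, 25 bp

Zra74I sites (ATGCAT) start at positions 23, 84.
Zra74I cuts after base 3 of each site, so after positions 25, 86.
Linear molecule, 2 cuts → 3 fragments:
  1–25 → 25 bp
  26–86 → 61 bp
  87–128 → 42 bp
Sorted largest to smallest: 61, 42, 25 bp.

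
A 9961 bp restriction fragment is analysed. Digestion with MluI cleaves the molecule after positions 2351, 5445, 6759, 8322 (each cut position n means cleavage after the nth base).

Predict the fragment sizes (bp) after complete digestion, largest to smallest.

3094, 2351, 1639, 1563, 1314 bp

Linear molecule, 4 cuts → 5 fragments:
  2351 − 0 = 2351 bp
  5445 − 2351 = 3094 bp
  6759 − 5445 = 1314 bp
  8322 − 6759 = 1563 bp
  9961 − 8322 = 1639 bp
Sorted largest to smallest: 3094, 2351, 1639, 1563, 1314 bp.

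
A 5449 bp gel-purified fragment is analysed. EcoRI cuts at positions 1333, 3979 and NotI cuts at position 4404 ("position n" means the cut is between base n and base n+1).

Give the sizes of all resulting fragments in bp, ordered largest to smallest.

Combined cut positions (sorted): 1333, 3979, 4404.
Linear molecule, 3 cuts → 4 fragments:
  1333 − 0 = 1333 bp
  3979 − 1333 = 2646 bp
  4404 − 3979 = 425 bp
  5449 − 4404 = 1045 bp
Sorted largest to smallest: 2646, 1333, 1045, 425 bp.

2646, 1333, 1045, 425 bp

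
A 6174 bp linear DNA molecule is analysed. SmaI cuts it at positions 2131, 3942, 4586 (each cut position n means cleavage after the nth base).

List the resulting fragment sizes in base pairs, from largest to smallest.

2131, 1811, 1588, 644 bp

Linear molecule, 3 cuts → 4 fragments:
  2131 − 0 = 2131 bp
  3942 − 2131 = 1811 bp
  4586 − 3942 = 644 bp
  6174 − 4586 = 1588 bp
Sorted largest to smallest: 2131, 1811, 1588, 644 bp.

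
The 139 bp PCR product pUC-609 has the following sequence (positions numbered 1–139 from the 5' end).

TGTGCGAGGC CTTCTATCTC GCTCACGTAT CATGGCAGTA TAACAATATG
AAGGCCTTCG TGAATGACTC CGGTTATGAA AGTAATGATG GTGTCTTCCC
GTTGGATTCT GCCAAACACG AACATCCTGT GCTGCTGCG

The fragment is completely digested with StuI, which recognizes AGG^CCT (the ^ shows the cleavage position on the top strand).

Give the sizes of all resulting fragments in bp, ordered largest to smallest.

85, 45, 9 bp

StuI sites (AGGCCT) start at positions 7, 52.
StuI cuts after base 3 of each site, so after positions 9, 54.
Linear molecule, 2 cuts → 3 fragments:
  1–9 → 9 bp
  10–54 → 45 bp
  55–139 → 85 bp
Sorted largest to smallest: 85, 45, 9 bp.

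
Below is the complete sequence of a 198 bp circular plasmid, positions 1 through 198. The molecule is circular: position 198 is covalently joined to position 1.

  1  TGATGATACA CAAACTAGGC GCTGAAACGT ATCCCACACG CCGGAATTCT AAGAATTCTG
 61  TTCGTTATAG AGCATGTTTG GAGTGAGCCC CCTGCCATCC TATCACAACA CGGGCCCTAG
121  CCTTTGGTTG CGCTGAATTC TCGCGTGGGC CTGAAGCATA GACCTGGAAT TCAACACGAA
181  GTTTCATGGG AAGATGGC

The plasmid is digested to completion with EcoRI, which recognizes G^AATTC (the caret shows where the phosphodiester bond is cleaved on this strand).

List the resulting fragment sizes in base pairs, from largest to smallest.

EcoRI sites (GAATTC) start at positions 44, 53, 135, 167.
EcoRI cuts after the first base of each site, so after positions 44, 53, 135, 167.
Circular molecule, 4 cuts → 4 fragments:
  45–53 → 9 bp
  54–135 → 82 bp
  136–167 → 32 bp
  168–198 then 1–44 → 31 + 44 = 75 bp
Sorted largest to smallest: 82, 75, 32, 9 bp.

82, 75, 32, 9 bp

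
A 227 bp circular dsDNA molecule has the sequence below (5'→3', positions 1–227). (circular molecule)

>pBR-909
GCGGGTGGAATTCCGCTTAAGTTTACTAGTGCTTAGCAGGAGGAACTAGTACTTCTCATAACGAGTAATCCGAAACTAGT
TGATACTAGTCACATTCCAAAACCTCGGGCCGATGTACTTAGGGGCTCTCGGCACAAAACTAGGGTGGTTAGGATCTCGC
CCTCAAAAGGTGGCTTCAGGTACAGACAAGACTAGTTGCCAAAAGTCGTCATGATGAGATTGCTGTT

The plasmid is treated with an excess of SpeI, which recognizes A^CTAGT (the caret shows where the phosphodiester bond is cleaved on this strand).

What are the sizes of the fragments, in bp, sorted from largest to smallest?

106, 61, 30, 20, 10 bp

SpeI sites (ACTAGT) start at positions 25, 45, 75, 85, 191.
SpeI cuts after the first base of each site, so after positions 25, 45, 75, 85, 191.
Circular molecule, 5 cuts → 5 fragments:
  26–45 → 20 bp
  46–75 → 30 bp
  76–85 → 10 bp
  86–191 → 106 bp
  192–227 then 1–25 → 36 + 25 = 61 bp
Sorted largest to smallest: 106, 61, 30, 20, 10 bp.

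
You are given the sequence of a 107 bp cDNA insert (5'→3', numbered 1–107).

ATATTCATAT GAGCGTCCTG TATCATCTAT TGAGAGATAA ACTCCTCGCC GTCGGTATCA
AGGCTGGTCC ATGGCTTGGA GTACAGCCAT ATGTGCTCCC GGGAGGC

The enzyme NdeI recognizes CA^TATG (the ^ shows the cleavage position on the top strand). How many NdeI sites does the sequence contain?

2

CATATG occurs starting at positions 6, 88.
NdeI cuts at 2 sites.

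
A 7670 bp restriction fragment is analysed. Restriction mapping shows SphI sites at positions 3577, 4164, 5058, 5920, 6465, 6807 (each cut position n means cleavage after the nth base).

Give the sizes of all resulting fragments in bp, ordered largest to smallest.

3577, 894, 863, 862, 587, 545, 342 bp

Linear molecule, 6 cuts → 7 fragments:
  3577 − 0 = 3577 bp
  4164 − 3577 = 587 bp
  5058 − 4164 = 894 bp
  5920 − 5058 = 862 bp
  6465 − 5920 = 545 bp
  6807 − 6465 = 342 bp
  7670 − 6807 = 863 bp
Sorted largest to smallest: 3577, 894, 863, 862, 587, 545, 342 bp.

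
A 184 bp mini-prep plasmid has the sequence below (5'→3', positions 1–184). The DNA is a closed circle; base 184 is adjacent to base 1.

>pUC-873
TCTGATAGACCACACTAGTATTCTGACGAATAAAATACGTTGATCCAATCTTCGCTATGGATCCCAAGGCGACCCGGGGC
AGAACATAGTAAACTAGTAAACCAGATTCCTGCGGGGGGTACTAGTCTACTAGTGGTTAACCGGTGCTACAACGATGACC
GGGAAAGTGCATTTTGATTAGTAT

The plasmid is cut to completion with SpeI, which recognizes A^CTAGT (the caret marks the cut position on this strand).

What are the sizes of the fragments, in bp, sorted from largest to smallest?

SpeI sites (ACTAGT) start at positions 14, 93, 121, 129.
SpeI cuts after the first base of each site, so after positions 14, 93, 121, 129.
Circular molecule, 4 cuts → 4 fragments:
  15–93 → 79 bp
  94–121 → 28 bp
  122–129 → 8 bp
  130–184 then 1–14 → 55 + 14 = 69 bp
Sorted largest to smallest: 79, 69, 28, 8 bp.

79, 69, 28, 8 bp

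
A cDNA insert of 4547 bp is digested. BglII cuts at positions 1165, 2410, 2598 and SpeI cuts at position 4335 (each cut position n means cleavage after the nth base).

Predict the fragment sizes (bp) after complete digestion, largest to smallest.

1737, 1245, 1165, 212, 188 bp

Combined cut positions (sorted): 1165, 2410, 2598, 4335.
Linear molecule, 4 cuts → 5 fragments:
  1165 − 0 = 1165 bp
  2410 − 1165 = 1245 bp
  2598 − 2410 = 188 bp
  4335 − 2598 = 1737 bp
  4547 − 4335 = 212 bp
Sorted largest to smallest: 1737, 1245, 1165, 212, 188 bp.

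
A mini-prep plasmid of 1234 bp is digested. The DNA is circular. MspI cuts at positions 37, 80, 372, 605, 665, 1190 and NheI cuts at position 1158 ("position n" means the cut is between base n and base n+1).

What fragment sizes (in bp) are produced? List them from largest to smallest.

Combined cut positions (sorted): 37, 80, 372, 605, 665, 1158, 1190.
Circular molecule, 7 cuts → 7 fragments:
  80 − 37 = 43 bp
  372 − 80 = 292 bp
  605 − 372 = 233 bp
  665 − 605 = 60 bp
  1158 − 665 = 493 bp
  1190 − 1158 = 32 bp
  wrap: 1234 − 1190 + 37 = 81 bp
Sorted largest to smallest: 493, 292, 233, 81, 60, 43, 32 bp.

493, 292, 233, 81, 60, 43, 32 bp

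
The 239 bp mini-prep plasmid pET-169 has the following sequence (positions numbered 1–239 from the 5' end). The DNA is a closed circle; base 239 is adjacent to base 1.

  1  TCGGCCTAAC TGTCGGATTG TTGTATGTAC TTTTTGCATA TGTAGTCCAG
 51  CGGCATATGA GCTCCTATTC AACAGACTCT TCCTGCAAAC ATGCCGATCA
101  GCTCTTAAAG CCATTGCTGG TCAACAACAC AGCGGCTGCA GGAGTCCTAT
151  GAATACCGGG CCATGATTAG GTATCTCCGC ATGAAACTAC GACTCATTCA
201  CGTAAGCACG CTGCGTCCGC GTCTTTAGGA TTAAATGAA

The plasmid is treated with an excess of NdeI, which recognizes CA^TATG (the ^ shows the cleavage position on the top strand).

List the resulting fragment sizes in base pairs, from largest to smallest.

222, 17 bp

NdeI sites (CATATG) start at positions 37, 54.
NdeI cuts after base 2 of each site, so after positions 38, 55.
Circular molecule, 2 cuts → 2 fragments:
  39–55 → 17 bp
  56–239 then 1–38 → 184 + 38 = 222 bp
Sorted largest to smallest: 222, 17 bp.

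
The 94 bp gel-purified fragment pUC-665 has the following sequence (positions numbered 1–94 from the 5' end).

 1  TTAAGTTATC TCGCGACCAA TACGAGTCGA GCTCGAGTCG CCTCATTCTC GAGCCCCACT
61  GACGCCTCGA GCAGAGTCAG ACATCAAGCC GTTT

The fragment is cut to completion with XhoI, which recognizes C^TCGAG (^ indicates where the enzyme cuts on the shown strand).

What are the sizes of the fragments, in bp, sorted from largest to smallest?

XhoI sites (CTCGAG) start at positions 32, 48, 66.
XhoI cuts after the first base of each site, so after positions 32, 48, 66.
Linear molecule, 3 cuts → 4 fragments:
  1–32 → 32 bp
  33–48 → 16 bp
  49–66 → 18 bp
  67–94 → 28 bp
Sorted largest to smallest: 32, 28, 18, 16 bp.

32, 28, 18, 16 bp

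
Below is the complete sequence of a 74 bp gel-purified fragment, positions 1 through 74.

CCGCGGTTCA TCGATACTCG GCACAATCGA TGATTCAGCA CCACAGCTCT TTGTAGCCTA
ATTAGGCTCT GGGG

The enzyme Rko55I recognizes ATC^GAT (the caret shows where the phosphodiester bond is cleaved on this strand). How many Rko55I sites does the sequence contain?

ATCGAT occurs starting at positions 10, 26.
Rko55I cuts at 2 sites.

2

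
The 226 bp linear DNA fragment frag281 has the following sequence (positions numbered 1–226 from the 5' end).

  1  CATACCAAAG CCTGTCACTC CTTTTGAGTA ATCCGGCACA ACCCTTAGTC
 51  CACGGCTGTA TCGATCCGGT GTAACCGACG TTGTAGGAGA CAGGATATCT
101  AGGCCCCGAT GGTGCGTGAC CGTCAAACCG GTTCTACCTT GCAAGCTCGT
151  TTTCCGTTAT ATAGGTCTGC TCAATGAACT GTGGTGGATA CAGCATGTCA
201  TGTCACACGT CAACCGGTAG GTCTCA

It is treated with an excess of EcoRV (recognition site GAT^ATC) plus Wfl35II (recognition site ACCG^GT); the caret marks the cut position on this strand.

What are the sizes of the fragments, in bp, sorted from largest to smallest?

96, 86, 34, 10 bp

The EcoRV site (GATATC) starts at position 94.
EcoRV cuts after base 3 of each site, so after position 96.
Wfl35II sites (ACCGGT) start at positions 127, 213.
Wfl35II cuts after base 4 of each site, so after positions 130, 216.
Combined cut positions: 96, 130, 216.
Linear molecule, 3 cuts → 4 fragments:
  1–96 → 96 bp
  97–130 → 34 bp
  131–216 → 86 bp
  217–226 → 10 bp
Sorted largest to smallest: 96, 86, 34, 10 bp.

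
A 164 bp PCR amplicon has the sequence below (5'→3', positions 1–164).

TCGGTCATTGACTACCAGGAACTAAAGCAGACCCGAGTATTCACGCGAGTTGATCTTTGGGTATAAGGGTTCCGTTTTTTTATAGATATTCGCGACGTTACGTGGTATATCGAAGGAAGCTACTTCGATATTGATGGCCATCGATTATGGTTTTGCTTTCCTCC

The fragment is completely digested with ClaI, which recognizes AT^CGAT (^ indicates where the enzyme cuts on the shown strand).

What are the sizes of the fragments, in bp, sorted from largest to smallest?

141, 23 bp

The ClaI site (ATCGAT) starts at position 140.
ClaI cuts after base 2 of each site, so after position 141.
Linear molecule, 1 cut → 2 fragments:
  1–141 → 141 bp
  142–164 → 23 bp
Sorted largest to smallest: 141, 23 bp.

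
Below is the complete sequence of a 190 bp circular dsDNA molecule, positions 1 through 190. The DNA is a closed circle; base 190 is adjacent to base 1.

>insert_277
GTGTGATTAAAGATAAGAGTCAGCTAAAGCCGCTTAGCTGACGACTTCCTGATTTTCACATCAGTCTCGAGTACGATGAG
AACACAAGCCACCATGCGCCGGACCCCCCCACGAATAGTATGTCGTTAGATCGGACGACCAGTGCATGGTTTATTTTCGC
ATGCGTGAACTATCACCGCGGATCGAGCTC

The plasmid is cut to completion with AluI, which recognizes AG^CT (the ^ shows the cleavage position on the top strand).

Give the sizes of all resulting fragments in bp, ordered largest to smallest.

150, 26, 14 bp

AluI sites (AGCT) start at positions 22, 36, 186.
AluI cuts after base 2 of each site, so after positions 23, 37, 187.
Circular molecule, 3 cuts → 3 fragments:
  24–37 → 14 bp
  38–187 → 150 bp
  188–190 then 1–23 → 3 + 23 = 26 bp
Sorted largest to smallest: 150, 26, 14 bp.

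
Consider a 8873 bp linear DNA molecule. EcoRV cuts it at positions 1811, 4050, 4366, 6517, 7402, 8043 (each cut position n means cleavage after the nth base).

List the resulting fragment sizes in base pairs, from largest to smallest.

Linear molecule, 6 cuts → 7 fragments:
  1811 − 0 = 1811 bp
  4050 − 1811 = 2239 bp
  4366 − 4050 = 316 bp
  6517 − 4366 = 2151 bp
  7402 − 6517 = 885 bp
  8043 − 7402 = 641 bp
  8873 − 8043 = 830 bp
Sorted largest to smallest: 2239, 2151, 1811, 885, 830, 641, 316 bp.

2239, 2151, 1811, 885, 830, 641, 316 bp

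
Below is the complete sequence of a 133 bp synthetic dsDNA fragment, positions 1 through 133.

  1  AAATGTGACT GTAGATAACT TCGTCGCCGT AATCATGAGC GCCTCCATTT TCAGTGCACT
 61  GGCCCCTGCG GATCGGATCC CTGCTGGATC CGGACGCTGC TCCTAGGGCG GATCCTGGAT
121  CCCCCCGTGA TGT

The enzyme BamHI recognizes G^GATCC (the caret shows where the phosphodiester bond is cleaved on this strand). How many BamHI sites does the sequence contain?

GGATCC occurs starting at positions 75, 86, 110, 117.
BamHI cuts at 4 sites.

4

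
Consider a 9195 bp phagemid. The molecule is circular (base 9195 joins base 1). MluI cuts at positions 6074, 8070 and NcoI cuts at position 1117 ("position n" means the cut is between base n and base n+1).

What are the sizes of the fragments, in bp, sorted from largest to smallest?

4957, 2242, 1996 bp

Combined cut positions (sorted): 1117, 6074, 8070.
Circular molecule, 3 cuts → 3 fragments:
  6074 − 1117 = 4957 bp
  8070 − 6074 = 1996 bp
  wrap: 9195 − 8070 + 1117 = 2242 bp
Sorted largest to smallest: 4957, 2242, 1996 bp.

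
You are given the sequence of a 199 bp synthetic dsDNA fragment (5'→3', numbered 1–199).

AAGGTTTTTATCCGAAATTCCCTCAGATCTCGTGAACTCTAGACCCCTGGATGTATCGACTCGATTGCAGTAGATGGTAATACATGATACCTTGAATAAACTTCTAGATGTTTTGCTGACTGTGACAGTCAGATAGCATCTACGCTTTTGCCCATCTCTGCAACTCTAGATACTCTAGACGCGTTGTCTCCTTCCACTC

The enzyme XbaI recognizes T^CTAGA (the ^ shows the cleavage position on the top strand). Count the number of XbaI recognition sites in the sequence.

TCTAGA occurs starting at positions 38, 103, 165, 174.
XbaI cuts at 4 sites.

4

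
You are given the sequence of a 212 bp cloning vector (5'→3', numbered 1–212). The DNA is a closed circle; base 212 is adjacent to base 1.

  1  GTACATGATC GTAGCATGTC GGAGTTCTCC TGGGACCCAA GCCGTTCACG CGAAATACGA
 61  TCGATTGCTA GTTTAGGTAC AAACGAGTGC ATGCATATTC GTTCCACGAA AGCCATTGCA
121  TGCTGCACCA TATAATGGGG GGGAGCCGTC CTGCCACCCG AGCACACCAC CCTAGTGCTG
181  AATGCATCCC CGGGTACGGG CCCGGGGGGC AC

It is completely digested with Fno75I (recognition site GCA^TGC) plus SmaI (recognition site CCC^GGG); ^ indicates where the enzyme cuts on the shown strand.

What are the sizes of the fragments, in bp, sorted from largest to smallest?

Fno75I sites (GCATGC) start at positions 89, 118.
Fno75I cuts after base 3 of each site, so after positions 91, 120.
SmaI sites (CCCGGG) start at positions 189, 201.
SmaI cuts after base 3 of each site, so after positions 191, 203.
Combined cut positions: 91, 120, 191, 203.
Circular molecule, 4 cuts → 4 fragments:
  92–120 → 29 bp
  121–191 → 71 bp
  192–203 → 12 bp
  204–212 then 1–91 → 9 + 91 = 100 bp
Sorted largest to smallest: 100, 71, 29, 12 bp.

100, 71, 29, 12 bp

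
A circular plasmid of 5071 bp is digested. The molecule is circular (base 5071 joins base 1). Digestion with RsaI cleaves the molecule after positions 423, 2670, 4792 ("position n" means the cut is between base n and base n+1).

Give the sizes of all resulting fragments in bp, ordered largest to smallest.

2247, 2122, 702 bp

Circular molecule, 3 cuts → 3 fragments:
  2670 − 423 = 2247 bp
  4792 − 2670 = 2122 bp
  wrap: 5071 − 4792 + 423 = 702 bp
Sorted largest to smallest: 2247, 2122, 702 bp.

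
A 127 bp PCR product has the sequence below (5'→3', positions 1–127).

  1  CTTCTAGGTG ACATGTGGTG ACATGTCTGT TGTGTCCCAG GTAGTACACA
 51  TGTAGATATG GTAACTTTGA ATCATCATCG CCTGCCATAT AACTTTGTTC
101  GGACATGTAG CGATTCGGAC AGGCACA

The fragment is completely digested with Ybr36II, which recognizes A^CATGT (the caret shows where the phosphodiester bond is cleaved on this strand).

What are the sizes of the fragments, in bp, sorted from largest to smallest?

Ybr36II sites (ACATGT) start at positions 11, 21, 48, 103.
Ybr36II cuts after the first base of each site, so after positions 11, 21, 48, 103.
Linear molecule, 4 cuts → 5 fragments:
  1–11 → 11 bp
  12–21 → 10 bp
  22–48 → 27 bp
  49–103 → 55 bp
  104–127 → 24 bp
Sorted largest to smallest: 55, 27, 24, 11, 10 bp.

55, 27, 24, 11, 10 bp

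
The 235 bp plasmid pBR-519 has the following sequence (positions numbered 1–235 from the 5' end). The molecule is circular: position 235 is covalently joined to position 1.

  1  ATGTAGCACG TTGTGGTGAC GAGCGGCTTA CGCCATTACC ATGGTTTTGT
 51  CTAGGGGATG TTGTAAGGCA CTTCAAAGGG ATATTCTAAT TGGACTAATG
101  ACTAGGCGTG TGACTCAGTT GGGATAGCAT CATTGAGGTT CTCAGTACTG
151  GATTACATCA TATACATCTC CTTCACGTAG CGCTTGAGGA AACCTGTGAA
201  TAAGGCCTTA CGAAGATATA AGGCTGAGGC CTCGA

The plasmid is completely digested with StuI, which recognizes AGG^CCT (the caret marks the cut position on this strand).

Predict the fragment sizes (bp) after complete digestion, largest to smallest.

StuI sites (AGGCCT) start at positions 203, 227.
StuI cuts after base 3 of each site, so after positions 205, 229.
Circular molecule, 2 cuts → 2 fragments:
  206–229 → 24 bp
  230–235 then 1–205 → 6 + 205 = 211 bp
Sorted largest to smallest: 211, 24 bp.

211, 24 bp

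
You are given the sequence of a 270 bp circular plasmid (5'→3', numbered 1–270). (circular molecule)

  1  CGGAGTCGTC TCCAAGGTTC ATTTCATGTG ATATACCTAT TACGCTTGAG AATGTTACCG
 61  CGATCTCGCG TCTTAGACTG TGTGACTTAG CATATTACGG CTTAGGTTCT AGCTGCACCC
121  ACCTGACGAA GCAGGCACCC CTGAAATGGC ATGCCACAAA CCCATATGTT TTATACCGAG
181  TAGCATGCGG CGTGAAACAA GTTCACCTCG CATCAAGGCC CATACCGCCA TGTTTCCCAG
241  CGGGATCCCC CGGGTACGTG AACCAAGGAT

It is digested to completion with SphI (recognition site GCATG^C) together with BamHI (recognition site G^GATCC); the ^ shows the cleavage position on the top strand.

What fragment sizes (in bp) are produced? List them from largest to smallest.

SphI sites (GCATGC) start at positions 149, 183.
SphI cuts after base 5 of each site (before the last base), so after positions 153, 187.
The BamHI site (GGATCC) starts at position 243.
BamHI cuts after the first base of each site, so after position 243.
Combined cut positions: 153, 187, 243.
Circular molecule, 3 cuts → 3 fragments:
  154–187 → 34 bp
  188–243 → 56 bp
  244–270 then 1–153 → 27 + 153 = 180 bp
Sorted largest to smallest: 180, 56, 34 bp.

180, 56, 34 bp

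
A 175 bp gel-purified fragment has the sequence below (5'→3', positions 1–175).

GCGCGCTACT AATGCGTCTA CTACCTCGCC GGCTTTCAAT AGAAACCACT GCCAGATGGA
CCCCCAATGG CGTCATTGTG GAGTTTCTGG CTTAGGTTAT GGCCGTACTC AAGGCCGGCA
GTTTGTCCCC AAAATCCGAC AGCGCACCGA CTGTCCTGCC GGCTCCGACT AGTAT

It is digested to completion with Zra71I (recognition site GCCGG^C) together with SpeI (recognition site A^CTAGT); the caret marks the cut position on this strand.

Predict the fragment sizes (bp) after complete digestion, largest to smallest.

86, 44, 32, 7, 6 bp

Zra71I sites (GCCGGC) start at positions 28, 114, 158.
Zra71I cuts after base 5 of each site (before the last base), so after positions 32, 118, 162.
The SpeI site (ACTAGT) starts at position 168.
SpeI cuts after the first base of each site, so after position 168.
Combined cut positions: 32, 118, 162, 168.
Linear molecule, 4 cuts → 5 fragments:
  1–32 → 32 bp
  33–118 → 86 bp
  119–162 → 44 bp
  163–168 → 6 bp
  169–175 → 7 bp
Sorted largest to smallest: 86, 44, 32, 7, 6 bp.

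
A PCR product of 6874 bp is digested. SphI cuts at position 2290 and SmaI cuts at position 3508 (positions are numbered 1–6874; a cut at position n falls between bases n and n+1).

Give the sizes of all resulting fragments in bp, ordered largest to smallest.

Combined cut positions (sorted): 2290, 3508.
Linear molecule, 2 cuts → 3 fragments:
  2290 − 0 = 2290 bp
  3508 − 2290 = 1218 bp
  6874 − 3508 = 3366 bp
Sorted largest to smallest: 3366, 2290, 1218 bp.

3366, 2290, 1218 bp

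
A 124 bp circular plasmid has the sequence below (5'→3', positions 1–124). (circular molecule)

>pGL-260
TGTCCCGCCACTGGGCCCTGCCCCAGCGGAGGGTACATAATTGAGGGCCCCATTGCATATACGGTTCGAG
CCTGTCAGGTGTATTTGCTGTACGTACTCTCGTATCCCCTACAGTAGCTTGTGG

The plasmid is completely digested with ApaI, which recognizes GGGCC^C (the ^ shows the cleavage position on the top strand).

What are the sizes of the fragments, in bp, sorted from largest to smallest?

92, 32 bp

ApaI sites (GGGCCC) start at positions 13, 45.
ApaI cuts after base 5 of each site (before the last base), so after positions 17, 49.
Circular molecule, 2 cuts → 2 fragments:
  18–49 → 32 bp
  50–124 then 1–17 → 75 + 17 = 92 bp
Sorted largest to smallest: 92, 32 bp.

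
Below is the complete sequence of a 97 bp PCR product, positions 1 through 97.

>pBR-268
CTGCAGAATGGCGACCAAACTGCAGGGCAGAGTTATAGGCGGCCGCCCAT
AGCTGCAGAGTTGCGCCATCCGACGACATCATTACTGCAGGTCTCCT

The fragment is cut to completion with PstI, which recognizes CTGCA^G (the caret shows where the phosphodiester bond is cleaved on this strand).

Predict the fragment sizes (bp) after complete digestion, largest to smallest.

33, 32, 19, 8, 5 bp

PstI sites (CTGCAG) start at positions 1, 20, 53, 85.
PstI cuts after base 5 of each site (before the last base), so after positions 5, 24, 57, 89.
Linear molecule, 4 cuts → 5 fragments:
  1–5 → 5 bp
  6–24 → 19 bp
  25–57 → 33 bp
  58–89 → 32 bp
  90–97 → 8 bp
Sorted largest to smallest: 33, 32, 19, 8, 5 bp.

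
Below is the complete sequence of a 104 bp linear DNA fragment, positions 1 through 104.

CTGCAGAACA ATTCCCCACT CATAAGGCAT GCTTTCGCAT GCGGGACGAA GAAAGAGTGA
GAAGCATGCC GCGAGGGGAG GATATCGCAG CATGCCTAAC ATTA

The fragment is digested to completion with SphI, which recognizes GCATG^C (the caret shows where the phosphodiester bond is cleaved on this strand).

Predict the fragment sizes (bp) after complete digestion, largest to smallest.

SphI sites (GCATGC) start at positions 27, 37, 64, 90.
SphI cuts after base 5 of each site (before the last base), so after positions 31, 41, 68, 94.
Linear molecule, 4 cuts → 5 fragments:
  1–31 → 31 bp
  32–41 → 10 bp
  42–68 → 27 bp
  69–94 → 26 bp
  95–104 → 10 bp
Sorted largest to smallest: 31, 27, 26, 10, 10 bp.

31, 27, 26, 10, 10 bp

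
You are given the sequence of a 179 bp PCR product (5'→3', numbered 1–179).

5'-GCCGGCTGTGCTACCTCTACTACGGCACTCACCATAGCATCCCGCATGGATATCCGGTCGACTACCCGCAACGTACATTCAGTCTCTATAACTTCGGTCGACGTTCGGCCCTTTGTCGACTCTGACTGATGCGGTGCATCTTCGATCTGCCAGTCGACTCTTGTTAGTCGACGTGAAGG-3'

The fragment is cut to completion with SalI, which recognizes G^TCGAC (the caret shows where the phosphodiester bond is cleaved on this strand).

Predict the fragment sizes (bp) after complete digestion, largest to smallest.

57, 40, 38, 18, 14, 12 bp

SalI sites (GTCGAC) start at positions 57, 97, 115, 153, 167.
SalI cuts after the first base of each site, so after positions 57, 97, 115, 153, 167.
Linear molecule, 5 cuts → 6 fragments:
  1–57 → 57 bp
  58–97 → 40 bp
  98–115 → 18 bp
  116–153 → 38 bp
  154–167 → 14 bp
  168–179 → 12 bp
Sorted largest to smallest: 57, 40, 38, 18, 14, 12 bp.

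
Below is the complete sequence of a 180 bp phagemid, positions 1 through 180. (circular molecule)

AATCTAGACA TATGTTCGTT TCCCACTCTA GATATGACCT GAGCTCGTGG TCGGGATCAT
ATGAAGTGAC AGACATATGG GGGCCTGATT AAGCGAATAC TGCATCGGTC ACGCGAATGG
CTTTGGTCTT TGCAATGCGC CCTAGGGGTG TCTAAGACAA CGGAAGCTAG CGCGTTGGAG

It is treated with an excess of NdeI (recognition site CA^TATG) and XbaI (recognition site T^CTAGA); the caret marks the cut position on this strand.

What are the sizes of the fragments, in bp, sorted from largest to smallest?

108, 32, 17, 16, 7 bp

NdeI sites (CATATG) start at positions 9, 58, 74.
NdeI cuts after base 2 of each site, so after positions 10, 59, 75.
XbaI sites (TCTAGA) start at positions 3, 27.
XbaI cuts after the first base of each site, so after positions 3, 27.
Combined cut positions: 3, 10, 27, 59, 75.
Circular molecule, 5 cuts → 5 fragments:
  4–10 → 7 bp
  11–27 → 17 bp
  28–59 → 32 bp
  60–75 → 16 bp
  76–180 then 1–3 → 105 + 3 = 108 bp
Sorted largest to smallest: 108, 32, 17, 16, 7 bp.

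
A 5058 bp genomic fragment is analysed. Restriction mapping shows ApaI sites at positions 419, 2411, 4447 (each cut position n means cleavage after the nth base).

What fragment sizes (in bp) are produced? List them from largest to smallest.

2036, 1992, 611, 419 bp

Linear molecule, 3 cuts → 4 fragments:
  419 − 0 = 419 bp
  2411 − 419 = 1992 bp
  4447 − 2411 = 2036 bp
  5058 − 4447 = 611 bp
Sorted largest to smallest: 2036, 1992, 611, 419 bp.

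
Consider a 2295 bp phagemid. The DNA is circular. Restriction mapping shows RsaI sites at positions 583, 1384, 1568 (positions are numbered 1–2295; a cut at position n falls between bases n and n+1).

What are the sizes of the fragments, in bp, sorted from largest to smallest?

Circular molecule, 3 cuts → 3 fragments:
  1384 − 583 = 801 bp
  1568 − 1384 = 184 bp
  wrap: 2295 − 1568 + 583 = 1310 bp
Sorted largest to smallest: 1310, 801, 184 bp.

1310, 801, 184 bp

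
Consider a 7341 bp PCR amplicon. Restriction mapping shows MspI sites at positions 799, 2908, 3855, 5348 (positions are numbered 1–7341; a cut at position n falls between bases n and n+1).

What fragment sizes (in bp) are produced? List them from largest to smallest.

2109, 1993, 1493, 947, 799 bp

Linear molecule, 4 cuts → 5 fragments:
  799 − 0 = 799 bp
  2908 − 799 = 2109 bp
  3855 − 2908 = 947 bp
  5348 − 3855 = 1493 bp
  7341 − 5348 = 1993 bp
Sorted largest to smallest: 2109, 1993, 1493, 947, 799 bp.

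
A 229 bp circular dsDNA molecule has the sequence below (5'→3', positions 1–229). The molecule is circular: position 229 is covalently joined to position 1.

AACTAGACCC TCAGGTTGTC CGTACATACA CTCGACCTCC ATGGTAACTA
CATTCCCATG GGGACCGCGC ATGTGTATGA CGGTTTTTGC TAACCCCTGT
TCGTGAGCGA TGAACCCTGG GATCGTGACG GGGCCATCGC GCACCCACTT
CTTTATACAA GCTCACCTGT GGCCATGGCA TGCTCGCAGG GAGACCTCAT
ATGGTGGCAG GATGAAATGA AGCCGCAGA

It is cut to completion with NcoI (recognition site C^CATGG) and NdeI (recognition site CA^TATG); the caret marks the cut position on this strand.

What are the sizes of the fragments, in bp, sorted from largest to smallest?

117, 69, 26, 17 bp

NcoI sites (CCATGG) start at positions 39, 56, 173.
NcoI cuts after the first base of each site, so after positions 39, 56, 173.
The NdeI site (CATATG) starts at position 198.
NdeI cuts after base 2 of each site, so after position 199.
Combined cut positions: 39, 56, 173, 199.
Circular molecule, 4 cuts → 4 fragments:
  40–56 → 17 bp
  57–173 → 117 bp
  174–199 → 26 bp
  200–229 then 1–39 → 30 + 39 = 69 bp
Sorted largest to smallest: 117, 69, 26, 17 bp.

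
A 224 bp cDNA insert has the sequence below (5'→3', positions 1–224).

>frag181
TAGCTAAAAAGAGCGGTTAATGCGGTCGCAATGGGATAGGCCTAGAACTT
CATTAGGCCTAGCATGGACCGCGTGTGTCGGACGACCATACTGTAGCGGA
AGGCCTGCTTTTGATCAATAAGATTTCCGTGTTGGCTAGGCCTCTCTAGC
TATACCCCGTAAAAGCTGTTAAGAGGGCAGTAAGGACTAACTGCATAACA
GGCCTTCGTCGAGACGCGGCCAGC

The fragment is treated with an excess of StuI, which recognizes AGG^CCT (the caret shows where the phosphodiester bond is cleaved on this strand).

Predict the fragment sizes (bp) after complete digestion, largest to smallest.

StuI sites (AGGCCT) start at positions 38, 55, 101, 138, 200.
StuI cuts after base 3 of each site, so after positions 40, 57, 103, 140, 202.
Linear molecule, 5 cuts → 6 fragments:
  1–40 → 40 bp
  41–57 → 17 bp
  58–103 → 46 bp
  104–140 → 37 bp
  141–202 → 62 bp
  203–224 → 22 bp
Sorted largest to smallest: 62, 46, 40, 37, 22, 17 bp.

62, 46, 40, 37, 22, 17 bp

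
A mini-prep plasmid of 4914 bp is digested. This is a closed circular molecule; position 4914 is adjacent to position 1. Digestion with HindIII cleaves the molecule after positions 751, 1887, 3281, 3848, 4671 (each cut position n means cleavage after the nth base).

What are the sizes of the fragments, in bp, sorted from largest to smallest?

1394, 1136, 994, 823, 567 bp

Circular molecule, 5 cuts → 5 fragments:
  1887 − 751 = 1136 bp
  3281 − 1887 = 1394 bp
  3848 − 3281 = 567 bp
  4671 − 3848 = 823 bp
  wrap: 4914 − 4671 + 751 = 994 bp
Sorted largest to smallest: 1394, 1136, 994, 823, 567 bp.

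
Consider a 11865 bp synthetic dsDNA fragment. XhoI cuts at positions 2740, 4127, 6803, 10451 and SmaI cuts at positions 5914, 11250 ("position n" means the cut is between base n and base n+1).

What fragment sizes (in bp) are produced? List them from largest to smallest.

Combined cut positions (sorted): 2740, 4127, 5914, 6803, 10451, 11250.
Linear molecule, 6 cuts → 7 fragments:
  2740 − 0 = 2740 bp
  4127 − 2740 = 1387 bp
  5914 − 4127 = 1787 bp
  6803 − 5914 = 889 bp
  10451 − 6803 = 3648 bp
  11250 − 10451 = 799 bp
  11865 − 11250 = 615 bp
Sorted largest to smallest: 3648, 2740, 1787, 1387, 889, 799, 615 bp.

3648, 2740, 1787, 1387, 889, 799, 615 bp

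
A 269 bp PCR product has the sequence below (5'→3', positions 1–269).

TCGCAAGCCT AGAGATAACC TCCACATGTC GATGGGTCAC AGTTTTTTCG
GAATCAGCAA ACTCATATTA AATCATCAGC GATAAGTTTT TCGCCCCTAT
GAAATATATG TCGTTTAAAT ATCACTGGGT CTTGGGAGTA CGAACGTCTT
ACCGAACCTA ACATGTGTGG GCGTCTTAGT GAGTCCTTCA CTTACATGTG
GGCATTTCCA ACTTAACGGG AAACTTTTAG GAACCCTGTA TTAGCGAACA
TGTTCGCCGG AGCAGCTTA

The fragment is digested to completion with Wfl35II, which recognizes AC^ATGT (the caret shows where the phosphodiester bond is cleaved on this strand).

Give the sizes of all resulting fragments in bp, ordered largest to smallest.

Wfl35II sites (ACATGT) start at positions 24, 161, 194, 248.
Wfl35II cuts after base 2 of each site, so after positions 25, 162, 195, 249.
Linear molecule, 4 cuts → 5 fragments:
  1–25 → 25 bp
  26–162 → 137 bp
  163–195 → 33 bp
  196–249 → 54 bp
  250–269 → 20 bp
Sorted largest to smallest: 137, 54, 33, 25, 20 bp.

137, 54, 33, 25, 20 bp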